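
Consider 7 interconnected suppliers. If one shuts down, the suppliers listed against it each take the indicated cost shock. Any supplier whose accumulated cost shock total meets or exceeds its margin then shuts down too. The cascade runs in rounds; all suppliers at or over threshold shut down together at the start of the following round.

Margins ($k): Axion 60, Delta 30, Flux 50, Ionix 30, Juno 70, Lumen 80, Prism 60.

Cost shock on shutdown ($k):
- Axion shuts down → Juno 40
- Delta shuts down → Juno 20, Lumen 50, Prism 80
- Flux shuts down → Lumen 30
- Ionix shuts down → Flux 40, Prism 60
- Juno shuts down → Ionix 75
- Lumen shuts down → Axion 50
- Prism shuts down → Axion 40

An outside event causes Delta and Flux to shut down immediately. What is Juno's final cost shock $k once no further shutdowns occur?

Round 1 — Delta, Flux shut down (initial).
  Juno: +20 → 20 < 70
  Lumen: +50+30 → 80 ≥ 80
  Prism: +80 → 80 ≥ 60
Round 2 — Lumen, Prism shut down.
  Axion: +50+40 → 90 ≥ 60
Round 3 — Axion shuts down.
  Juno: +40 → 60 < 70
No further shutdowns.

60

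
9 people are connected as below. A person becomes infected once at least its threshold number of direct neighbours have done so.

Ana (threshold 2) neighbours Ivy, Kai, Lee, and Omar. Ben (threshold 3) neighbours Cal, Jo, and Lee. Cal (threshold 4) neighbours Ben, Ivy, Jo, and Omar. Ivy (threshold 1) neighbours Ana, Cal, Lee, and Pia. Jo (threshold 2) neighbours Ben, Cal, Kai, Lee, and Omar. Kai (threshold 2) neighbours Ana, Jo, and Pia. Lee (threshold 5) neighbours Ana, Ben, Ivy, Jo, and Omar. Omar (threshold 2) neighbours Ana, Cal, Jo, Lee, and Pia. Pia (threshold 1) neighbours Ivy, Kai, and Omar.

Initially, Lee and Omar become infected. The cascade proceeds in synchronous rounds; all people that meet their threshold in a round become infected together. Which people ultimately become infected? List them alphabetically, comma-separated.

Round 1 — Lee, Omar become infected (initial).
Round 2 — checking thresholds:
  Ana: 2 of 4 neighbours ≥ 2, becomes infected.
  Ben: 1 of 3 neighbours < 3, not yet.
  Cal: 1 of 4 neighbours < 4, not yet.
  Ivy: 1 of 4 neighbours ≥ 1, becomes infected.
  Jo: 2 of 5 neighbours ≥ 2, becomes infected.
  Pia: 1 of 3 neighbours ≥ 1, becomes infected.
Round 3 — checking thresholds:
  Ben: 2 of 3 neighbours < 3, not yet.
  Cal: 3 of 4 neighbours < 4, not yet.
  Kai: 3 of 3 neighbours ≥ 2, becomes infected.
Round 4 — no new infections; cascade stops.

Ana, Ivy, Jo, Kai, Lee, Omar, Pia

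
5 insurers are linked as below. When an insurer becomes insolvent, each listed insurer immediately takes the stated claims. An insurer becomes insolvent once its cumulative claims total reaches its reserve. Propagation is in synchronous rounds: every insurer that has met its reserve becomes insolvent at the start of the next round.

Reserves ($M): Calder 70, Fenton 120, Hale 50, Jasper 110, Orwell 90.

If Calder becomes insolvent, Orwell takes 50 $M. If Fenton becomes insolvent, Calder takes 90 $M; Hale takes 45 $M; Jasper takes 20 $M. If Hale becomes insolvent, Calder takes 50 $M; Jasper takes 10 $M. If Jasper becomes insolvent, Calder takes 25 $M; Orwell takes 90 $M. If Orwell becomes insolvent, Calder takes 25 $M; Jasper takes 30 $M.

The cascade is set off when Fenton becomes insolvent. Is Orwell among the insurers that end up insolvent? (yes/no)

no

Round 1 — Fenton becomes insolvent (initial).
  Calder: +90 → 90 ≥ 70
  Hale: +45 → 45 < 50
  Jasper: +20 → 20 < 110
Round 2 — Calder becomes insolvent.
  Orwell: +50 → 50 < 90
No further insolvencies.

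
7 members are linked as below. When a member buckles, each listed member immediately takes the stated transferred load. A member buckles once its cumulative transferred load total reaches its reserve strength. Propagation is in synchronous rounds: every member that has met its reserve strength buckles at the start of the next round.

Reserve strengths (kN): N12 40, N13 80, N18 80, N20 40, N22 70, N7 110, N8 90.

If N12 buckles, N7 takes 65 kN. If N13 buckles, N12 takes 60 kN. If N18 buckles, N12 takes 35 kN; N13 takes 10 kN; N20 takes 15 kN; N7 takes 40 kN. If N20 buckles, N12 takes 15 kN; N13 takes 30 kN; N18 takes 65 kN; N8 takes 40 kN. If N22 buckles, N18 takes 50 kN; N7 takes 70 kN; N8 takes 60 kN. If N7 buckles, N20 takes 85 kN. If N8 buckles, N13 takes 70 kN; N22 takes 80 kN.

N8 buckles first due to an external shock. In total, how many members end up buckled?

Round 1 — N8 buckles (initial).
  N13: +70 → 70 < 80
  N22: +80 → 80 ≥ 70
Round 2 — N22 buckles.
  N18: +50 → 50 < 80
  N7: +70 → 70 < 110
No further bucklings.

2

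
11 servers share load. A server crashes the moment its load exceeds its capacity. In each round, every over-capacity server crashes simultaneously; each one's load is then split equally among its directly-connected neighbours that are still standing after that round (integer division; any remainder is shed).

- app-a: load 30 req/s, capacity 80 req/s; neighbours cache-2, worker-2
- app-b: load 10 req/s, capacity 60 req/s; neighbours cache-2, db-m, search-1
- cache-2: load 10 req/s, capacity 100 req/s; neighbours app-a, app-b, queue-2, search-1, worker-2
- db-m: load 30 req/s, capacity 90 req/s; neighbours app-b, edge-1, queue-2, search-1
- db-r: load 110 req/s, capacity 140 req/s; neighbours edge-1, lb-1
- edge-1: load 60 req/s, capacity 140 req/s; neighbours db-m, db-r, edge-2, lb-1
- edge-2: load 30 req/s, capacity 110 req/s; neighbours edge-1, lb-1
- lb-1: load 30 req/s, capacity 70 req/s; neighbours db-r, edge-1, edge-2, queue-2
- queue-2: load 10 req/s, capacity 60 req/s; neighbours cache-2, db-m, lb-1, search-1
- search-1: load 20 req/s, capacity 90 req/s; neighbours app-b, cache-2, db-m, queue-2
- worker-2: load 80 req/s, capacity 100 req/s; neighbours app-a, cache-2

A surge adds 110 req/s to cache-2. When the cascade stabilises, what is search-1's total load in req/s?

44

Round 1 — cache-2 at 120 > 100. cache-2 crashes.
  cache-2 sheds 120 req/s to app-a, app-b, queue-2, search-1, worker-2: 24 each.
    app-a: 30+24 = 54 ≤ 80
    app-b: 10+24 = 34 ≤ 60
    queue-2: 10+24 = 34 ≤ 60
    search-1: 20+24 = 44 ≤ 90
    worker-2: 80+24 = 104 > 100
Round 2 — worker-2 crashes.
  worker-2 sheds 104 req/s to app-a: 104 each.
    app-a: 54+104 = 158 > 80
Round 3 — app-a crashes.
  app-a sheds 158 req/s: no online neighbours, lost.
No further crashes.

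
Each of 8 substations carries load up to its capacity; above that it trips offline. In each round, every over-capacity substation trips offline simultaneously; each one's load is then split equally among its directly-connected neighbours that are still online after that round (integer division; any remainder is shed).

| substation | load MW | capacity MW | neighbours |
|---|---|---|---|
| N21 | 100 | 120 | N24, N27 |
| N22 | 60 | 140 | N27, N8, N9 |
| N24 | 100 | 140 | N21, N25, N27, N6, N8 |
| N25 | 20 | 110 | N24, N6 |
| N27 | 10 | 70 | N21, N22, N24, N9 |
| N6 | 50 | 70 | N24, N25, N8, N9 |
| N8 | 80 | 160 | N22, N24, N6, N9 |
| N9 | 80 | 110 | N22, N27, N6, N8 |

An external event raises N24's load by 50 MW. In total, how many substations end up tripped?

7

Round 1 — N24 at 150 > 140. N24 trips offline.
  N24 sheds 150 MW to N21, N25, N27, N6, N8: 30 each.
    N21: 100+30 = 130 > 120
    N25: 20+30 = 50 ≤ 110
    N27: 10+30 = 40 ≤ 70
    N6: 50+30 = 80 > 70
    N8: 80+30 = 110 ≤ 160
Round 2 — N21, N6 trip offline.
  N21 sheds 130 MW to N27: 130 each.
    N27: 40+130 = 170 > 70
  N6 sheds 80 MW to N25, N8, N9: 26 each (2 lost).
    N25: 50+26 = 76 ≤ 110
    N8: 110+26 = 136 ≤ 160
    N9: 80+26 = 106 ≤ 110
Round 3 — N27 trips offline.
  N27 sheds 170 MW to N22, N9: 85 each.
    N22: 60+85 = 145 > 140
    N9: 106+85 = 191 > 110
Round 4 — N22, N9 trip offline.
  N22 sheds 145 MW to N8: 145 each.
    N8: 136+145 = 281 > 160
  N9 sheds 191 MW to N8: 191 each.
    N8: 281+191 = 472 > 160
Round 5 — N8 trips offline.
  N8 sheds 472 MW: no online neighbours, lost.
No further trips.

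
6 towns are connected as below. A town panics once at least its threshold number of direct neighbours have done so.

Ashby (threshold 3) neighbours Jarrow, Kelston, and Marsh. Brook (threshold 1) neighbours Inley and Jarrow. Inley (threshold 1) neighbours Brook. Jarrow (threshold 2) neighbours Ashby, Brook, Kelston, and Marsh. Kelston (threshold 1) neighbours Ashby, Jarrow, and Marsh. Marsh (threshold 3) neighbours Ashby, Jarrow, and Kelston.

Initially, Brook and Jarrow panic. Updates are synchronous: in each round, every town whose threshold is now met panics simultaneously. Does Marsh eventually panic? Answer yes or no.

Round 1 — Brook, Jarrow panic (initial).
Round 2 — checking thresholds:
  Ashby: 1 of 3 neighbours < 3, not yet.
  Inley: 1 of 1 neighbours ≥ 1, panics.
  Kelston: 1 of 3 neighbours ≥ 1, panics.
  Marsh: 1 of 3 neighbours < 3, not yet.
Round 3 — no new panics; cascade stops.

no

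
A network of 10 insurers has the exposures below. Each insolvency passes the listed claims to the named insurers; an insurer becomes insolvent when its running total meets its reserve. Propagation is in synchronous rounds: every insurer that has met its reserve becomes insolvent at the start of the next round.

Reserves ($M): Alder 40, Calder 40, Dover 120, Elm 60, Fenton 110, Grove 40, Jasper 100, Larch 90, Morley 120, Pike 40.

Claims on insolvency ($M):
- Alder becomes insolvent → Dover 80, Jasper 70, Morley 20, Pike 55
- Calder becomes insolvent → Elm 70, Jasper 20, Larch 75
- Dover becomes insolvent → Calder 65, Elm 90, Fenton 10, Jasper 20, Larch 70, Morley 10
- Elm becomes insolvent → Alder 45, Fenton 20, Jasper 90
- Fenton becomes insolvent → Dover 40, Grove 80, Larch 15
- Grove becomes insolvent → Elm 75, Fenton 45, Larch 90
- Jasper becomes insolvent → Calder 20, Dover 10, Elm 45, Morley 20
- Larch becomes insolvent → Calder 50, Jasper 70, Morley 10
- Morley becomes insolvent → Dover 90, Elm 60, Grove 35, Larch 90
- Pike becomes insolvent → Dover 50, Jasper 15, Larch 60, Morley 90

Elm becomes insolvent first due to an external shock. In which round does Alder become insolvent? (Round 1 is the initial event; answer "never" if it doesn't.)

Round 1 — Elm becomes insolvent (initial).
  Alder: +45 → 45 ≥ 40
  Fenton: +20 → 20 < 110
  Jasper: +90 → 90 < 100
Round 2 — Alder becomes insolvent.
  Dover: +80 → 80 < 120
  Jasper: +70 → 160 ≥ 100
  Morley: +20 → 20 < 120
  Pike: +55 → 55 ≥ 40
Round 3 — Jasper, Pike become insolvent.
  Calder: +20 → 20 < 40
  Dover: +10+50 → 140 ≥ 120
  Larch: +60 → 60 < 90
  Morley: +20+90 → 130 ≥ 120
Round 4 — Dover, Morley become insolvent.
  Calder: +65 → 85 ≥ 40
  Fenton: +10 → 30 < 110
  Grove: +35 → 35 < 40
  Larch: +70+90 → 220 ≥ 90
Round 5 — Calder, Larch become insolvent.
No further insolvencies.

2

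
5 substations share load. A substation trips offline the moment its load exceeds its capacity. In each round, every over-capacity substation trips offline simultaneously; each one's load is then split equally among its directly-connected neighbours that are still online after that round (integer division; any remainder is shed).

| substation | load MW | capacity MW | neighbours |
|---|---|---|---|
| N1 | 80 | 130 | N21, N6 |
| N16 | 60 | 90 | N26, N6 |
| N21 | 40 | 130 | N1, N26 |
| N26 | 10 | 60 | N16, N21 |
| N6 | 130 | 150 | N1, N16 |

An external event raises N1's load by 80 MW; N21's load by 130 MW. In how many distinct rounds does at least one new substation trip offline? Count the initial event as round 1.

Round 1 — N1 at 160 > 130; N21 at 170 > 130. N1, N21 trip offline.
  N1 sheds 160 MW to N6: 160 each.
    N6: 130+160 = 290 > 150
  N21 sheds 170 MW to N26: 170 each.
    N26: 10+170 = 180 > 60
Round 2 — N26, N6 trip offline.
  N26 sheds 180 MW to N16: 180 each.
    N16: 60+180 = 240 > 90
  N6 sheds 290 MW to N16: 290 each.
    N16: 240+290 = 530 > 90
Round 3 — N16 trips offline.
  N16 sheds 530 MW: no online neighbours, lost.
No further trips.

3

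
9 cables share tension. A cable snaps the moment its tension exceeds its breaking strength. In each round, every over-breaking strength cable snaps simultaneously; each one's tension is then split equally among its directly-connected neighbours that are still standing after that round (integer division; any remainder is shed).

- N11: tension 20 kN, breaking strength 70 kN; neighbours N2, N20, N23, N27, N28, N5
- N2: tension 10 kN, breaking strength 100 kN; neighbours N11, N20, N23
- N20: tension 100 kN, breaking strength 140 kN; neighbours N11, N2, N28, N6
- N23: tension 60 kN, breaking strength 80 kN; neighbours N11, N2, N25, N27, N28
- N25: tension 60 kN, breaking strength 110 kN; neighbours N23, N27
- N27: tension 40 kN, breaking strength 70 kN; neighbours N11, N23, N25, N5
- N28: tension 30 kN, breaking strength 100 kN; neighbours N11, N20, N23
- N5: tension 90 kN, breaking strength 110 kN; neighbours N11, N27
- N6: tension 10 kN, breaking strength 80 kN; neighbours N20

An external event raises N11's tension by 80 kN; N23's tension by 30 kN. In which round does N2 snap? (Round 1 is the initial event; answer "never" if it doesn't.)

never

Round 1 — N11 at 100 > 70; N23 at 90 > 80. N11, N23 snap.
  N11 sheds 100 kN to N2, N20, N27, N28, N5: 20 each.
    N2: 10+20 = 30 ≤ 100
    N20: 100+20 = 120 ≤ 140
    N27: 40+20 = 60 ≤ 70
    N28: 30+20 = 50 ≤ 100
    N5: 90+20 = 110 ≤ 110
  N23 sheds 90 kN to N2, N25, N27, N28: 22 each (2 lost).
    N2: 30+22 = 52 ≤ 100
    N25: 60+22 = 82 ≤ 110
    N27: 60+22 = 82 > 70
    N28: 50+22 = 72 ≤ 100
Round 2 — N27 snaps.
  N27 sheds 82 kN to N25, N5: 41 each.
    N25: 82+41 = 123 > 110
    N5: 110+41 = 151 > 110
Round 3 — N25, N5 snap.
  N25 sheds 123 kN: no online neighbours, lost.
  N5 sheds 151 kN: no online neighbours, lost.
No further breaks.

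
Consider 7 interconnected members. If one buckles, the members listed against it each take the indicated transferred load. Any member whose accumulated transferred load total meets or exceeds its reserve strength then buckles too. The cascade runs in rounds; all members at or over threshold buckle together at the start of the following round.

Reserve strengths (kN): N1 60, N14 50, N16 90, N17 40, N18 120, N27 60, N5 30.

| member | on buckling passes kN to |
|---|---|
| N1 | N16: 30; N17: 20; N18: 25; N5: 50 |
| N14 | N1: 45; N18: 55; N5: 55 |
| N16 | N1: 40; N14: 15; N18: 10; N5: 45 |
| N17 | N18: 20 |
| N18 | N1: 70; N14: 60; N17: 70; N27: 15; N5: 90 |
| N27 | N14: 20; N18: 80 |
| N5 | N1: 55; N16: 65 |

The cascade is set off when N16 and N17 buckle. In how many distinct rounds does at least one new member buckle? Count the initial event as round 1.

Round 1 — N16, N17 buckle (initial).
  N1: +40 → 40 < 60
  N14: +15 → 15 < 50
  N18: +10+20 → 30 < 120
  N5: +45 → 45 ≥ 30
Round 2 — N5 buckles.
  N1: +55 → 95 ≥ 60
Round 3 — N1 buckles.
  N18: +25 → 55 < 120
No further bucklings.

3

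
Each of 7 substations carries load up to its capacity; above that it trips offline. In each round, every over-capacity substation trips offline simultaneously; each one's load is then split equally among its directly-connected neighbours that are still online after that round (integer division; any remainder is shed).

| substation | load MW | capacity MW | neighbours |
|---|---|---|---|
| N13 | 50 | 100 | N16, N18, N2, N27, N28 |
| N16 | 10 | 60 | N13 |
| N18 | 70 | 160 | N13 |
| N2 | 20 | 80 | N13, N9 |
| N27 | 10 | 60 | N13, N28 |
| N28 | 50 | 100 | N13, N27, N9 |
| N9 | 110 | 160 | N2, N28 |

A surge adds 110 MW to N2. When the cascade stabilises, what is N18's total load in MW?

98

Round 1 — N2 at 130 > 80. N2 trips offline.
  N2 sheds 130 MW to N13, N9: 65 each.
    N13: 50+65 = 115 > 100
    N9: 110+65 = 175 > 160
Round 2 — N13, N9 trip offline.
  N13 sheds 115 MW to N16, N18, N27, N28: 28 each (3 lost).
    N16: 10+28 = 38 ≤ 60
    N18: 70+28 = 98 ≤ 160
    N27: 10+28 = 38 ≤ 60
    N28: 50+28 = 78 ≤ 100
  N9 sheds 175 MW to N28: 175 each.
    N28: 78+175 = 253 > 100
Round 3 — N28 trips offline.
  N28 sheds 253 MW to N27: 253 each.
    N27: 38+253 = 291 > 60
Round 4 — N27 trips offline.
  N27 sheds 291 MW: no online neighbours, lost.
No further trips.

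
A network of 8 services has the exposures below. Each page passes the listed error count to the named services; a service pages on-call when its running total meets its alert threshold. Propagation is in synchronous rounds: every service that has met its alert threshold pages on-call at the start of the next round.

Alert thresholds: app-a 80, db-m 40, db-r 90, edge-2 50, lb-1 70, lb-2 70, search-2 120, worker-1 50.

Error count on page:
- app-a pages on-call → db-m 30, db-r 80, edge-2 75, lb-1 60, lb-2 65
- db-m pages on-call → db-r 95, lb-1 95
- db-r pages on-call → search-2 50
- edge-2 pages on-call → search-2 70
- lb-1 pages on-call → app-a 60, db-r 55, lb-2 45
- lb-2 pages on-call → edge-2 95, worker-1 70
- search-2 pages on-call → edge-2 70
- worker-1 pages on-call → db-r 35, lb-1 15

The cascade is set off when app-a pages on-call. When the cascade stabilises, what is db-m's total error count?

30

Round 1 — app-a pages on-call (initial).
  db-m: +30 → 30 < 40
  db-r: +80 → 80 < 90
  edge-2: +75 → 75 ≥ 50
  lb-1: +60 → 60 < 70
  lb-2: +65 → 65 < 70
Round 2 — edge-2 pages on-call.
  search-2: +70 → 70 < 120
No further pages.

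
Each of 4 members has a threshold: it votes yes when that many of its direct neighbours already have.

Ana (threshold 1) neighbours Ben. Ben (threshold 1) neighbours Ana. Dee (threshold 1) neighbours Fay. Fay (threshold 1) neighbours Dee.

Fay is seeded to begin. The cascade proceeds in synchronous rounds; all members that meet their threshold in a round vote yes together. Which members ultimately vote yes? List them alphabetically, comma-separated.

Dee, Fay

Round 1 — Fay votes yes (initial).
Round 2 — checking thresholds:
  Dee: 1 of 1 neighbours ≥ 1, votes yes.
Round 3 — no new yes votes; cascade stops.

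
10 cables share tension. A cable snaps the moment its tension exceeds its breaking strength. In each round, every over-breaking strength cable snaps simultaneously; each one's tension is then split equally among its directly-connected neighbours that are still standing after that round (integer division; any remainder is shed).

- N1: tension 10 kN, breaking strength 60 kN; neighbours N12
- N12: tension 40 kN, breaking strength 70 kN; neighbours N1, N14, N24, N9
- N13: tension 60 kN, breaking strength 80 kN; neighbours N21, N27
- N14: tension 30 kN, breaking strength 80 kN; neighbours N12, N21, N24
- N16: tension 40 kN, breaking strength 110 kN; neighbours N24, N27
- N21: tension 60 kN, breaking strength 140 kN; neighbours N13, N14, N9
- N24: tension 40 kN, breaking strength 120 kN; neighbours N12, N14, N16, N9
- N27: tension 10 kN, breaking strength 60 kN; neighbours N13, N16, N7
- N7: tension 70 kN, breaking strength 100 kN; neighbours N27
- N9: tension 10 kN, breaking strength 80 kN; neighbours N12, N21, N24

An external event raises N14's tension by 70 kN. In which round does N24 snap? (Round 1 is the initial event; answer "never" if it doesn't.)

Round 1 — N14 at 100 > 80. N14 snaps.
  N14 sheds 100 kN to N12, N21, N24: 33 each (1 lost).
    N12: 40+33 = 73 > 70
    N21: 60+33 = 93 ≤ 140
    N24: 40+33 = 73 ≤ 120
Round 2 — N12 snaps.
  N12 sheds 73 kN to N1, N24, N9: 24 each (1 lost).
    N1: 10+24 = 34 ≤ 60
    N24: 73+24 = 97 ≤ 120
    N9: 10+24 = 34 ≤ 80
No further breaks.

never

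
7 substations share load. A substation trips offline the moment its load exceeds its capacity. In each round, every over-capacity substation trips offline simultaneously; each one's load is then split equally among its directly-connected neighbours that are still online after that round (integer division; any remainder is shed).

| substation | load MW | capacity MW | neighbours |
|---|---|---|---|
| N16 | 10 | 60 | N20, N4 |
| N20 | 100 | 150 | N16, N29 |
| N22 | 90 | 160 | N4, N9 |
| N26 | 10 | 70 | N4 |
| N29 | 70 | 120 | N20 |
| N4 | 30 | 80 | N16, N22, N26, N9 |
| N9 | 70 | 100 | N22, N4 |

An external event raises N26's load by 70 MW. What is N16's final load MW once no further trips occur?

46

Round 1 — N26 at 80 > 70. N26 trips offline.
  N26 sheds 80 MW to N4: 80 each.
    N4: 30+80 = 110 > 80
Round 2 — N4 trips offline.
  N4 sheds 110 MW to N16, N22, N9: 36 each (2 lost).
    N16: 10+36 = 46 ≤ 60
    N22: 90+36 = 126 ≤ 160
    N9: 70+36 = 106 > 100
Round 3 — N9 trips offline.
  N9 sheds 106 MW to N22: 106 each.
    N22: 126+106 = 232 > 160
Round 4 — N22 trips offline.
  N22 sheds 232 MW: no online neighbours, lost.
No further trips.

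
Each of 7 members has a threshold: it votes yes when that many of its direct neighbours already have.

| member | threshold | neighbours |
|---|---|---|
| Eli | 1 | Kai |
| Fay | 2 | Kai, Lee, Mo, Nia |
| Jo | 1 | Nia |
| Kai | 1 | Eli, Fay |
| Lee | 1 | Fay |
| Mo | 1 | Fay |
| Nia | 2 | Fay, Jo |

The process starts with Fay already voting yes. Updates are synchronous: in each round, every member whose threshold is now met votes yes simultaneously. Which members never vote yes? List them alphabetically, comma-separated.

Jo, Nia

Round 1 — Fay votes yes (initial).
Round 2 — checking thresholds:
  Kai: 1 of 2 neighbours ≥ 1, votes yes.
  Lee: 1 of 1 neighbours ≥ 1, votes yes.
  Mo: 1 of 1 neighbours ≥ 1, votes yes.
  Nia: 1 of 2 neighbours < 2, below threshold.
Round 3 — checking thresholds:
  Eli: 1 of 1 neighbours ≥ 1, votes yes.
  Nia: 1 of 2 neighbours < 2, below threshold.
Round 4 — no new yes votes; cascade stops.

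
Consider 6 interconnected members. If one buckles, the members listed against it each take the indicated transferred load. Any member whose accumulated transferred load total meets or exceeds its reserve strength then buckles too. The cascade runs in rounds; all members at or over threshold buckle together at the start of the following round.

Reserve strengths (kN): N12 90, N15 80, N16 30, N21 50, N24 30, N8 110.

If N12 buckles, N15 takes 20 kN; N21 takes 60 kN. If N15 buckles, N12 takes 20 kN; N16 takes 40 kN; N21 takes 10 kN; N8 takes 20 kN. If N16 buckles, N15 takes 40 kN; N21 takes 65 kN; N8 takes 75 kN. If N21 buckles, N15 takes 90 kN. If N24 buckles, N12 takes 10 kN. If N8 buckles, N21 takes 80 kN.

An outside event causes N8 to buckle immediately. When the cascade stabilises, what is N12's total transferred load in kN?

Round 1 — N8 buckles (initial).
  N21: +80 → 80 ≥ 50
Round 2 — N21 buckles.
  N15: +90 → 90 ≥ 80
Round 3 — N15 buckles.
  N12: +20 → 20 < 90
  N16: +40 → 40 ≥ 30
Round 4 — N16 buckles.
No further bucklings.

20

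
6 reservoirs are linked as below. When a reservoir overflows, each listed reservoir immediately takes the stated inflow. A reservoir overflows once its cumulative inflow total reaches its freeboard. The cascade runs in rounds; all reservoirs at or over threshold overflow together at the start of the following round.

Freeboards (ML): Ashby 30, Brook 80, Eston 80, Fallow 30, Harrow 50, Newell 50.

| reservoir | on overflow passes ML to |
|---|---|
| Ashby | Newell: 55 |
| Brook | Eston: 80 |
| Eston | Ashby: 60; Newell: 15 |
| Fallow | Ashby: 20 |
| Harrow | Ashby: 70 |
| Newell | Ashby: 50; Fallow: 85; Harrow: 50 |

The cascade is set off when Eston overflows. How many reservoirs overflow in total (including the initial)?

5

Round 1 — Eston overflows (initial).
  Ashby: +60 → 60 ≥ 30
  Newell: +15 → 15 < 50
Round 2 — Ashby overflows.
  Newell: +55 → 70 ≥ 50
Round 3 — Newell overflows.
  Fallow: +85 → 85 ≥ 30
  Harrow: +50 → 50 ≥ 50
Round 4 — Fallow, Harrow overflow.
No further overflows.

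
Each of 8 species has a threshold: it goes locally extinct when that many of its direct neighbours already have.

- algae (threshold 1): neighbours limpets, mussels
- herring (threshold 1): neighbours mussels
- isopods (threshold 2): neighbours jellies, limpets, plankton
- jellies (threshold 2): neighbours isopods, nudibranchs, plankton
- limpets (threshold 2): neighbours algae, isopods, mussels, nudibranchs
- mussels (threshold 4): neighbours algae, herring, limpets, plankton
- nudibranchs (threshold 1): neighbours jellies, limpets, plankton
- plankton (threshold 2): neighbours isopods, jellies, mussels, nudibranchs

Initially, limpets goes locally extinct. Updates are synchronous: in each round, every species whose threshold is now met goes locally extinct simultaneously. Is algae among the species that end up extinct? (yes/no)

Round 1 — limpets goes locally extinct (initial).
Round 2 — checking thresholds:
  algae: 1 of 2 neighbours ≥ 1, goes locally extinct.
  isopods: 1 of 3 neighbours < 2, holds.
  mussels: 1 of 4 neighbours < 4, holds.
  nudibranchs: 1 of 3 neighbours ≥ 1, goes locally extinct.
Round 3 — no new extinctions; cascade stops.

yes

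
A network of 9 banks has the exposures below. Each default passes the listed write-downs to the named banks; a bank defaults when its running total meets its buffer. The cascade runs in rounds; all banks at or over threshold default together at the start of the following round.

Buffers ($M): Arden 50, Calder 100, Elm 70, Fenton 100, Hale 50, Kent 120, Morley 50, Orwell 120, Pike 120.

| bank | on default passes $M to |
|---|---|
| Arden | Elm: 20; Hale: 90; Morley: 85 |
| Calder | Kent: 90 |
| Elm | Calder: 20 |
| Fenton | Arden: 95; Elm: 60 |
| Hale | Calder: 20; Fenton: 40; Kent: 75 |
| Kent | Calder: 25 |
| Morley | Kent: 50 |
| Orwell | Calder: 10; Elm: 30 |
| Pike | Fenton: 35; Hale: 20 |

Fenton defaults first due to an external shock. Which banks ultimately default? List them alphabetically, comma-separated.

Arden, Elm, Fenton, Hale, Kent, Morley

Round 1 — Fenton defaults (initial).
  Arden: +95 → 95 ≥ 50
  Elm: +60 → 60 < 70
Round 2 — Arden defaults.
  Elm: +20 → 80 ≥ 70
  Hale: +90 → 90 ≥ 50
  Morley: +85 → 85 ≥ 50
Round 3 — Elm, Hale, Morley default.
  Calder: +20+20 → 40 < 100
  Kent: +75+50 → 125 ≥ 120
Round 4 — Kent defaults.
  Calder: +25 → 65 < 100
No further defaults.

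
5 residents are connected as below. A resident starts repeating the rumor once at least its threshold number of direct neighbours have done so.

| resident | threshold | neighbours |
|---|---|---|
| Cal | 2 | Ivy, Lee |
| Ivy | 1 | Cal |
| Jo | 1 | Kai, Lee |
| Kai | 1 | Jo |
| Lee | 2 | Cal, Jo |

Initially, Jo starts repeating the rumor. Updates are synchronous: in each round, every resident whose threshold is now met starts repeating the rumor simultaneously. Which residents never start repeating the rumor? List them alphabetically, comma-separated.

Cal, Ivy, Lee

Round 1 — Jo starts repeating the rumor (initial).
Round 2 — checking thresholds:
  Kai: 1 of 1 neighbours ≥ 1, starts repeating the rumor.
  Lee: 1 of 2 neighbours < 2, holds.
Round 3 — no new spreads; cascade stops.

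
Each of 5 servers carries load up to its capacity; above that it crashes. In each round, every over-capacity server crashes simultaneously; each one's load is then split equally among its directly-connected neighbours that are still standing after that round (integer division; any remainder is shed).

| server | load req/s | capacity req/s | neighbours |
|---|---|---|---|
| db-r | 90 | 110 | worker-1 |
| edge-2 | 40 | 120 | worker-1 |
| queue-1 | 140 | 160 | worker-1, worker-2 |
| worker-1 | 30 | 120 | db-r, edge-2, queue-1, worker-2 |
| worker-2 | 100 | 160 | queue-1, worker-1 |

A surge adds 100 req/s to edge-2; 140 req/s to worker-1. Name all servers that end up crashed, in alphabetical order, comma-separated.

Round 1 — edge-2 at 140 > 120; worker-1 at 170 > 120. edge-2, worker-1 crash.
  edge-2 sheds 140 req/s: no online neighbours, lost.
  worker-1 sheds 170 req/s to db-r, queue-1, worker-2: 56 each (2 lost).
    db-r: 90+56 = 146 > 110
    queue-1: 140+56 = 196 > 160
    worker-2: 100+56 = 156 ≤ 160
Round 2 — db-r, queue-1 crash.
  db-r sheds 146 req/s: no online neighbours, lost.
  queue-1 sheds 196 req/s to worker-2: 196 each.
    worker-2: 156+196 = 352 > 160
Round 3 — worker-2 crashes.
  worker-2 sheds 352 req/s: no online neighbours, lost.
No further crashes.

db-r, edge-2, queue-1, worker-1, worker-2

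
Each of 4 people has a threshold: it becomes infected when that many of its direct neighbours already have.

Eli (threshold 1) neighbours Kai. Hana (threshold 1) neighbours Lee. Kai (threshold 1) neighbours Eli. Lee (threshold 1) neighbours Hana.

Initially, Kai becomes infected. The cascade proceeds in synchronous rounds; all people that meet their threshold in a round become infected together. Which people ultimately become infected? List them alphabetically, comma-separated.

Round 1 — Kai becomes infected (initial).
Round 2 — checking thresholds:
  Eli: 1 of 1 neighbours ≥ 1, becomes infected.
Round 3 — no new infections; cascade stops.

Eli, Kai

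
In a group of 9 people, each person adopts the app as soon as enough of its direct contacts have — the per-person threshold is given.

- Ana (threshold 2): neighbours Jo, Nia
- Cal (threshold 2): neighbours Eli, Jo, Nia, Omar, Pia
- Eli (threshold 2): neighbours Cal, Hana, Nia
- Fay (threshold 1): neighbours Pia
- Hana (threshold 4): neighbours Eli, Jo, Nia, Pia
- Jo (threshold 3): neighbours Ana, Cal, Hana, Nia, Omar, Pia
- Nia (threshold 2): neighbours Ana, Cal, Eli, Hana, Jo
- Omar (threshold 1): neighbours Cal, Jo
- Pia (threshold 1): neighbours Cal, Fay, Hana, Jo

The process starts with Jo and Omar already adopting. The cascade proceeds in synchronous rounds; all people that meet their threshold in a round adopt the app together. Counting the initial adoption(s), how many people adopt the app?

9

Round 1 — Jo, Omar adopt the app (initial).
Round 2 — checking thresholds:
  Ana: 1 of 2 neighbours < 2, below threshold.
  Cal: 2 of 5 neighbours ≥ 2, adopts the app.
  Hana: 1 of 4 neighbours < 4, below threshold.
  Nia: 1 of 5 neighbours < 2, below threshold.
  Pia: 1 of 4 neighbours ≥ 1, adopts the app.
Round 3 — checking thresholds:
  Ana: 1 of 2 neighbours < 2, below threshold.
  Eli: 1 of 3 neighbours < 2, below threshold.
  Fay: 1 of 1 neighbours ≥ 1, adopts the app.
  Hana: 2 of 4 neighbours < 4, below threshold.
  Nia: 2 of 5 neighbours ≥ 2, adopts the app.
Round 4 — checking thresholds:
  Ana: 2 of 2 neighbours ≥ 2, adopts the app.
  Eli: 2 of 3 neighbours ≥ 2, adopts the app.
  Hana: 3 of 4 neighbours < 4, below threshold.
Round 5 — checking thresholds:
  Hana: 4 of 4 neighbours ≥ 4, adopts the app.
Round 6 — no new adoptions; cascade stops.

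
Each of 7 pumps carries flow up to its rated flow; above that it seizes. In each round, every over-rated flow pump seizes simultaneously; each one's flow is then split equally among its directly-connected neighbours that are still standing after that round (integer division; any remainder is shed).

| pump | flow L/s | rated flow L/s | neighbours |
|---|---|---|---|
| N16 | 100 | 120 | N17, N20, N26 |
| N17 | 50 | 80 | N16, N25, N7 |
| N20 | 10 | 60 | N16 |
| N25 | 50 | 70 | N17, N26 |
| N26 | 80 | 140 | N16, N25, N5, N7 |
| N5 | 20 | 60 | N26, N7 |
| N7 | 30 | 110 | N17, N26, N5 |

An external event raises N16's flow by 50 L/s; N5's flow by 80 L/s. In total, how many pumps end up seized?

6

Round 1 — N16 at 150 > 120; N5 at 100 > 60. N16, N5 seize.
  N16 sheds 150 L/s to N17, N20, N26: 50 each.
    N17: 50+50 = 100 > 80
    N20: 10+50 = 60 ≤ 60
    N26: 80+50 = 130 ≤ 140
  N5 sheds 100 L/s to N26, N7: 50 each.
    N26: 130+50 = 180 > 140
    N7: 30+50 = 80 ≤ 110
Round 2 — N17, N26 seize.
  N17 sheds 100 L/s to N25, N7: 50 each.
    N25: 50+50 = 100 > 70
    N7: 80+50 = 130 > 110
  N26 sheds 180 L/s to N25, N7: 90 each.
    N25: 100+90 = 190 > 70
    N7: 130+90 = 220 > 110
Round 3 — N25, N7 seize.
  N25 sheds 190 L/s: no online neighbours, lost.
  N7 sheds 220 L/s: no online neighbours, lost.
No further seizures.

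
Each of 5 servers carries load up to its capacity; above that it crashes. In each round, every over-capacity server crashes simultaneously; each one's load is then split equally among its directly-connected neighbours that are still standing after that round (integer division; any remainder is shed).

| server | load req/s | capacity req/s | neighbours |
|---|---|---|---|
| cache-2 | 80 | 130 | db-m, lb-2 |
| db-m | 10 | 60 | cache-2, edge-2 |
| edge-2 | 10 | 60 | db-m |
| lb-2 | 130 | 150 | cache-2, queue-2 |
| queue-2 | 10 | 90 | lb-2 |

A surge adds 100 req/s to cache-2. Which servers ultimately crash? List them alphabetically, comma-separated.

Round 1 — cache-2 at 180 > 130. cache-2 crashes.
  cache-2 sheds 180 req/s to db-m, lb-2: 90 each.
    db-m: 10+90 = 100 > 60
    lb-2: 130+90 = 220 > 150
Round 2 — db-m, lb-2 crash.
  db-m sheds 100 req/s to edge-2: 100 each.
    edge-2: 10+100 = 110 > 60
  lb-2 sheds 220 req/s to queue-2: 220 each.
    queue-2: 10+220 = 230 > 90
Round 3 — edge-2, queue-2 crash.
  edge-2 sheds 110 req/s: no online neighbours, lost.
  queue-2 sheds 230 req/s: no online neighbours, lost.
No further crashes.

cache-2, db-m, edge-2, lb-2, queue-2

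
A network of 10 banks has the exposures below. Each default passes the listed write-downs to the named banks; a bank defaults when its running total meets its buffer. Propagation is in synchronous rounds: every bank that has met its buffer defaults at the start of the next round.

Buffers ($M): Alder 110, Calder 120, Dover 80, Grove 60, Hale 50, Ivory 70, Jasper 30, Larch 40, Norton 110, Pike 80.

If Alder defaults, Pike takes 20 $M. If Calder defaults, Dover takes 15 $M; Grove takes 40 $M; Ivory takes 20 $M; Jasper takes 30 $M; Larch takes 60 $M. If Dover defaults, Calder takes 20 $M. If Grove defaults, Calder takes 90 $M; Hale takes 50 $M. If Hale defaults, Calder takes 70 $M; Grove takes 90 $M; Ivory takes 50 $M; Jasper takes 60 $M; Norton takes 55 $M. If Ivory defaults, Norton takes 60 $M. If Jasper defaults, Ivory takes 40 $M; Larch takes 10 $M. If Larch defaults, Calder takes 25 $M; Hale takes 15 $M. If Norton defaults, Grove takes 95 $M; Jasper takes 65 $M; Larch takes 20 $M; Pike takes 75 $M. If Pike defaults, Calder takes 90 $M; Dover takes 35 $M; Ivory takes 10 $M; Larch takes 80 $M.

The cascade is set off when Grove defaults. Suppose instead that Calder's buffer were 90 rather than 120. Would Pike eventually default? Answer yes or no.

With Calder's buffer at 90:
Round 1 — Grove defaults (initial).
  Calder: +90 → 90 ≥ 90
  Hale: +50 → 50 ≥ 50
Round 2 — Calder, Hale default.
  Dover: +15 → 15 < 80
  Ivory: +20+50 → 70 ≥ 70
  Jasper: +30+60 → 90 ≥ 30
  Larch: +60 → 60 ≥ 40
  Norton: +55 → 55 < 110
Round 3 — Ivory, Jasper, Larch default.
  Norton: +60 → 115 ≥ 110
Round 4 — Norton defaults.
  Pike: +75 → 75 < 80
No further defaults.

no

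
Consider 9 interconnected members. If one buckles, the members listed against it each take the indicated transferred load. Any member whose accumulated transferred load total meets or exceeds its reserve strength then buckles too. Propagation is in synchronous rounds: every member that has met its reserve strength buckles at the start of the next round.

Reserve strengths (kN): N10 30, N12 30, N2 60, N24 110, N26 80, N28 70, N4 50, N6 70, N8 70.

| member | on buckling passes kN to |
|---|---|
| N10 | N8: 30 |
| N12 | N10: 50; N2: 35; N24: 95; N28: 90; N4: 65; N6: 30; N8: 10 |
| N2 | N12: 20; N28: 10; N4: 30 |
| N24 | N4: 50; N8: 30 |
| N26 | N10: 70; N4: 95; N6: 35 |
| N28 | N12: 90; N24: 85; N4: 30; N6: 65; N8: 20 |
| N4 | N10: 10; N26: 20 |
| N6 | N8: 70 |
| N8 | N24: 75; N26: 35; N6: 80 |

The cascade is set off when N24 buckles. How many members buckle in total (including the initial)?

Round 1 — N24 buckles (initial).
  N4: +50 → 50 ≥ 50
  N8: +30 → 30 < 70
Round 2 — N4 buckles.
  N10: +10 → 10 < 30
  N26: +20 → 20 < 80
No further bucklings.

2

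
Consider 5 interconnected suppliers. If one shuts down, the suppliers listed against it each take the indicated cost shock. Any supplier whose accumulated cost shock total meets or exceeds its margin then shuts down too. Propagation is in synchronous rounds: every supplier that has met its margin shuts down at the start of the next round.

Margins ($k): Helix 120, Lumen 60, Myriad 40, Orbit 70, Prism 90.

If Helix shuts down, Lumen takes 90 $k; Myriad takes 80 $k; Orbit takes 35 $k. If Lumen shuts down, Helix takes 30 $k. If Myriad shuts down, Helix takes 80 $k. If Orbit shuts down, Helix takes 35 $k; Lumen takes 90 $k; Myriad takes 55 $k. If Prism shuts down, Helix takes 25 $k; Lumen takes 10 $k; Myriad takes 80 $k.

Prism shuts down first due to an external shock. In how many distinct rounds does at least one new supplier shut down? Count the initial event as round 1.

Round 1 — Prism shuts down (initial).
  Helix: +25 → 25 < 120
  Lumen: +10 → 10 < 60
  Myriad: +80 → 80 ≥ 40
Round 2 — Myriad shuts down.
  Helix: +80 → 105 < 120
No further shutdowns.

2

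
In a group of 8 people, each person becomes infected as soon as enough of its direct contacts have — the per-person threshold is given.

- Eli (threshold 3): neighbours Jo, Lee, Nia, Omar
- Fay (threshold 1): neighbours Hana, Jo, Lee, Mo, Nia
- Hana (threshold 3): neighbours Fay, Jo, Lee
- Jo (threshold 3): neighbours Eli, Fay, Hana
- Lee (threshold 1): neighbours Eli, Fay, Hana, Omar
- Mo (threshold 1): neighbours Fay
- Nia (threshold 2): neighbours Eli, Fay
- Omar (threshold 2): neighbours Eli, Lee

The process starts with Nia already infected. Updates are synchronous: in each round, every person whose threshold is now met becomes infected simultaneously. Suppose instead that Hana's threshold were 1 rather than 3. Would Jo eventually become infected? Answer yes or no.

no

With Hana's threshold at 1:
Round 1 — Nia becomes infected (initial).
Round 2 — checking thresholds:
  Eli: 1 of 4 neighbours < 3, below threshold.
  Fay: 1 of 5 neighbours ≥ 1, becomes infected.
Round 3 — checking thresholds:
  Eli: 1 of 4 neighbours < 3, below threshold.
  Hana: 1 of 3 neighbours ≥ 1, becomes infected.
  Jo: 1 of 3 neighbours < 3, below threshold.
  Lee: 1 of 4 neighbours ≥ 1, becomes infected.
  Mo: 1 of 1 neighbours ≥ 1, becomes infected.
Round 4 — no new infections; cascade stops.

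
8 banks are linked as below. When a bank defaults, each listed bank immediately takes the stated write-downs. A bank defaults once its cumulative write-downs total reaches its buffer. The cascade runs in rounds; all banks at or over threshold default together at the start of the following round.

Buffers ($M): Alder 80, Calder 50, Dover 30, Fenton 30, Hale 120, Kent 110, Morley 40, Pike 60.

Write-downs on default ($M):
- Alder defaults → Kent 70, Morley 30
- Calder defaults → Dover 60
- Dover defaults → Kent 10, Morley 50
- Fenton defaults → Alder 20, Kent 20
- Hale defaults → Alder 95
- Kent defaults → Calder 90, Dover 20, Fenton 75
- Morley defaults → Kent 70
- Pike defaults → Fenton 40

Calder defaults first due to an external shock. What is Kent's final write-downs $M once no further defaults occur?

80

Round 1 — Calder defaults (initial).
  Dover: +60 → 60 ≥ 30
Round 2 — Dover defaults.
  Kent: +10 → 10 < 110
  Morley: +50 → 50 ≥ 40
Round 3 — Morley defaults.
  Kent: +70 → 80 < 110
No further defaults.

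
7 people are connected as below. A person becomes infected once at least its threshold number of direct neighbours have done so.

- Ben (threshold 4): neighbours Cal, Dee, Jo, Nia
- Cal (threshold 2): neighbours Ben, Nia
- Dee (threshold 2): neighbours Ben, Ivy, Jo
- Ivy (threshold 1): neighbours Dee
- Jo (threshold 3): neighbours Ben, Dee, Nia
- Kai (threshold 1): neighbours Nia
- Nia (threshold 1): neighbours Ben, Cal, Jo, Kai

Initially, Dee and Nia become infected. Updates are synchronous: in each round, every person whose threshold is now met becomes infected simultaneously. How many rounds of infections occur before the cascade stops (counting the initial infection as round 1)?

Round 1 — Dee, Nia become infected (initial).
Round 2 — checking thresholds:
  Ben: 2 of 4 neighbours < 4, holds.
  Cal: 1 of 2 neighbours < 2, holds.
  Ivy: 1 of 1 neighbours ≥ 1, becomes infected.
  Jo: 2 of 3 neighbours < 3, holds.
  Kai: 1 of 1 neighbours ≥ 1, becomes infected.
Round 3 — no new infections; cascade stops.

2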